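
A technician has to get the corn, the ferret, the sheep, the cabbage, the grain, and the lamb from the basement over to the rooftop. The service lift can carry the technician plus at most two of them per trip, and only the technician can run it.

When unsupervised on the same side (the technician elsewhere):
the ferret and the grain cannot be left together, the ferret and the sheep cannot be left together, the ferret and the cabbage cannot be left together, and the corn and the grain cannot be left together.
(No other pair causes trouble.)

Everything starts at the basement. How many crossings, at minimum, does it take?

7

Counting alone: the technician can take at most 2 across per trip to the rooftop, so moving all 6 needs at least 3 loaded trips out, with a return between consecutive ones — at least 5 crossings.
The safety rule pushes this higher. Following every safe sequence of crossings, the most of the 6 that can be at the rooftop as the service lift arrives there on crossing 5 is 5 — never all 6.
So no plan with fewer than 7 crossings exists, and this one achieves 7:
1. Technician goes to the rooftop with the corn and the ferret.  [the basement: the cabbage, the grain, the lamb, the sheep | the rooftop: the corn, the ferret]
2. Technician goes back to the basement alone.  [the basement: the cabbage, the grain, the lamb, the sheep | the rooftop: the corn, the ferret]
3. Technician goes to the rooftop with the lamb.  [the basement: the cabbage, the grain, the sheep | the rooftop: the corn, the ferret, the lamb]
4. Technician goes back to the basement alone.  [the basement: the cabbage, the grain, the sheep | the rooftop: the corn, the ferret, the lamb]
5. Technician goes to the rooftop with the cabbage and the sheep.  [the basement: the grain | the rooftop: the cabbage, the corn, the ferret, the lamb, the sheep]
6. Technician goes back to the basement with the ferret.  [the basement: the ferret, the grain | the rooftop: the cabbage, the corn, the lamb, the sheep]
7. Technician goes to the rooftop with the ferret and the grain.  [the basement: — | the rooftop: the cabbage, the corn, the ferret, the grain, the lamb, the sheep]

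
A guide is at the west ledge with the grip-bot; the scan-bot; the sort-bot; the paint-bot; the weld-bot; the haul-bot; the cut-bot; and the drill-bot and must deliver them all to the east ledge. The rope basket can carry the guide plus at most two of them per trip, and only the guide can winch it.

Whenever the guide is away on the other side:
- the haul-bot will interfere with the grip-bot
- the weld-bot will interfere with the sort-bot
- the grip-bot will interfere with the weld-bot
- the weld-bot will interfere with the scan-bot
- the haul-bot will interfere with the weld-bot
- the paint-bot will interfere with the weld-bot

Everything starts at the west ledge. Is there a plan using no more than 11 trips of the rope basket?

No

Counting alone: the guide can take at most 2 across per trip to the east ledge, so moving all 8 needs at least 4 loaded trips out, with a return between consecutive ones — at least 7 crossings.
The safety rule pushes this higher. Following every safe sequence of crossings, the most of the 8 that can be at the east ledge as the rope basket arrives there on crossings 7, 9, 11 is 5, 6, 7 respectively — never all 8.
So the move cannot be finished within 11 crossings. (The shortest complete plan takes 13:)
1. Guide goes to the east ledge with the grip-bot and the weld-bot.
2. Guide goes back to the west ledge with the grip-bot.
3. Guide goes to the east ledge with the grip-bot and the scan-bot.
4. Guide goes back to the west ledge with the weld-bot.
5. Guide goes to the east ledge with the sort-bot and the weld-bot.
6. Guide goes back to the west ledge with the weld-bot.
7. Guide goes to the east ledge with the paint-bot and the weld-bot.
8. Guide goes back to the west ledge with the weld-bot.
9. Guide goes to the east ledge with the cut-bot and the weld-bot.
10. Guide goes back to the west ledge with the weld-bot.
11. Guide goes to the east ledge with the drill-bot and the weld-bot.
12. Guide goes back to the west ledge with the weld-bot.
13. Guide goes to the east ledge with the haul-bot and the weld-bot.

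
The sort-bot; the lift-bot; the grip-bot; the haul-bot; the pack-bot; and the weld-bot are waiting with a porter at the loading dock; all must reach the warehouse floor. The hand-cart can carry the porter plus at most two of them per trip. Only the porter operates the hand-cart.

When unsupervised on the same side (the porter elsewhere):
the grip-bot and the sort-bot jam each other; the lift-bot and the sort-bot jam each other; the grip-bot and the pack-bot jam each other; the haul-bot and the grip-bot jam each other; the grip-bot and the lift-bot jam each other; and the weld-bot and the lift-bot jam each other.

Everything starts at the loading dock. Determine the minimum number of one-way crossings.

9

Counting alone: the porter can take at most 2 across per trip to the warehouse floor, so moving all 6 needs at least 3 loaded trips out, with a return between consecutive ones — at least 5 crossings.
The safety rule pushes this higher. Following every safe sequence of crossings, the most of the 6 that can be at the warehouse floor as the hand-cart arrives there on crossings 5, 7 is 4, 5 respectively — never all 6.
So no plan with fewer than 9 crossings exists, and this one achieves 9:
1. Porter goes to the warehouse floor with the grip-bot and the lift-bot.
2. Porter goes back to the loading dock with the lift-bot.
3. Porter goes to the warehouse floor with the sort-bot and the weld-bot.
4. Porter goes back to the loading dock with the sort-bot.
5. Porter goes to the warehouse floor with the haul-bot and the sort-bot.
6. Porter goes back to the loading dock with the grip-bot.
7. Porter goes to the warehouse floor with the lift-bot and the pack-bot.
8. Porter goes back to the loading dock with the lift-bot.
9. Porter goes to the warehouse floor with the grip-bot and the lift-bot.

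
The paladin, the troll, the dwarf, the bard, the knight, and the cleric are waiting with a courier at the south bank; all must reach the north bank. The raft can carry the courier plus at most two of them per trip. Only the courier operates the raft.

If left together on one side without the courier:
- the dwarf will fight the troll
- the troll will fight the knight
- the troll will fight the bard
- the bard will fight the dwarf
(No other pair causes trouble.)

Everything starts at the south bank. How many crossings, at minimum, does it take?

9

Counting alone: the courier can take at most 2 across per trip to the north bank, so moving all 6 needs at least 3 loaded trips out, with a return between consecutive ones — at least 5 crossings.
The safety rule pushes this higher. Following every safe sequence of crossings, the most of the 6 that can be at the north bank as the raft arrives there on crossings 5, 7 is 4, 5 respectively — never all 6.
So no plan with fewer than 9 crossings exists, and this one achieves 9:
1. Courier goes to the north bank with the dwarf and the troll.
2. Courier goes back to the south bank with the troll.
3. Courier goes to the north bank with the paladin and the troll.
4. Courier goes back to the south bank with the troll.
5. Courier goes to the north bank with the knight and the troll.
6. Courier goes back to the south bank with the troll.
7. Courier goes to the north bank with the cleric and the troll.
8. Courier goes back to the south bank with the troll.
9. Courier goes to the north bank with the bard and the troll.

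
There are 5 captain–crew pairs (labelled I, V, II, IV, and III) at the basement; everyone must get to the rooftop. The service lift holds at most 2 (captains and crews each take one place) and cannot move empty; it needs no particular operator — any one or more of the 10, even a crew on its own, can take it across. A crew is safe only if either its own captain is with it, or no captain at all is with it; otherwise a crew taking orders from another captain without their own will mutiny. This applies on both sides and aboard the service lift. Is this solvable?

No

Following every safe sequence of crossings from the start, the most of the 10 that can be at the rooftop as the service lift arrives there on crossings 1, 3, 5, 7 is 2, 3, 4, 5 respectively; the best ever achieved is 5 of 10.
From crossing 9 on, no configuration arises that was not already reachable earlier: only 82 distinct safe configurations (who is on which side, and where the service lift is) can ever be reached, none of them has everyone across, and every continuation just revisits them. So no valid plan exists.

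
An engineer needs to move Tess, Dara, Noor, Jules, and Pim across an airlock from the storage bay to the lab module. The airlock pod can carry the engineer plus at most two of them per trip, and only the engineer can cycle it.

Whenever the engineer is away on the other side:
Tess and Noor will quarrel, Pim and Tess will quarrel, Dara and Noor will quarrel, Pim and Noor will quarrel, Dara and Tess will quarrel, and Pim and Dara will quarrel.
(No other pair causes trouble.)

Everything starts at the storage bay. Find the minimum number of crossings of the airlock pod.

impossible

Whatever the first load, the items left behind include a forbidden pair without the engineer. No opening move is safe, so no plan exists.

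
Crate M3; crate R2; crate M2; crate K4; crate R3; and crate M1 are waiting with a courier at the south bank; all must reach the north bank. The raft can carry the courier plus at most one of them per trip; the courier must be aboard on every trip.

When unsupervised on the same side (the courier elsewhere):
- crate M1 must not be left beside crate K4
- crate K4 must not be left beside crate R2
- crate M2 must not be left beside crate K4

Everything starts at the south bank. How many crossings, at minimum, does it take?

Following every safe sequence of crossings from the start, the most of the 6 that can be at the north bank as the raft arrives there on crossings 1, 3, 5, 7 is 1, 2, 3, 4 respectively; the best ever achieved is 4 of 6.
From crossing 9 on, no configuration arises that was not already reachable earlier: only 36 distinct safe configurations (who is on which side, and where the raft is) can ever be reached, none of them has everyone across, and every continuation just revisits them. So no valid plan exists.

impossible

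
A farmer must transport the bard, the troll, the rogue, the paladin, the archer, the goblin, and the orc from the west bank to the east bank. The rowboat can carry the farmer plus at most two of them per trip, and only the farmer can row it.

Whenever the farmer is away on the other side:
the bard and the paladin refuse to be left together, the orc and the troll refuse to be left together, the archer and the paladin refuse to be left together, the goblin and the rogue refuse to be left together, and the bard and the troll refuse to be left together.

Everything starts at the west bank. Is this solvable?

Whatever the first load, the items left behind include a forbidden pair without the farmer. No opening move is safe, so no plan exists.

No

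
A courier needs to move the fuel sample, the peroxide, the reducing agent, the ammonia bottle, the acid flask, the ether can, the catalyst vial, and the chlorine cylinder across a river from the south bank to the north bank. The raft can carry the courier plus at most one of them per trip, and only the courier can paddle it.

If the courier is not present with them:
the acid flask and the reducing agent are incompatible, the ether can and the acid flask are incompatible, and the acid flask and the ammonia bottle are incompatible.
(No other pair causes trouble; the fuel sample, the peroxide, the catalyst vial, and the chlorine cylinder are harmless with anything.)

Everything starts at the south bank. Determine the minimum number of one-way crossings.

Following every safe sequence of crossings from the start, the most of the 8 that can be at the north bank as the raft arrives there on crossings 1, 3, 5, 7, 9, 11 is 1, 2, 3, 4, 5, 6 respectively; the best ever achieved is 6 of 8.
From crossing 13 on, no configuration arises that was not already reachable earlier: only 144 distinct safe configurations (who is on which side, and where the raft is) can ever be reached, none of them has everyone across, and every continuation just revisits them. So no valid plan exists.

impossible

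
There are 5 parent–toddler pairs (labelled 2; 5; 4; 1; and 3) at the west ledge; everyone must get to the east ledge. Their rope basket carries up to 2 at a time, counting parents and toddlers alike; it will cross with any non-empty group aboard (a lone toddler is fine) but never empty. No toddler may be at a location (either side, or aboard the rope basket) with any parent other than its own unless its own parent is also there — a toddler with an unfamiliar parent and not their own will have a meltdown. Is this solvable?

Following every safe sequence of crossings from the start, the most of the 10 that can be at the east ledge as the rope basket arrives there on crossings 1, 3, 5, 7 is 2, 3, 4, 5 respectively; the best ever achieved is 5 of 10.
From crossing 9 on, no configuration arises that was not already reachable earlier: only 82 distinct safe configurations (who is on which side, and where the rope basket is) can ever be reached, none of them has everyone across, and every continuation just revisits them. So no valid plan exists.

No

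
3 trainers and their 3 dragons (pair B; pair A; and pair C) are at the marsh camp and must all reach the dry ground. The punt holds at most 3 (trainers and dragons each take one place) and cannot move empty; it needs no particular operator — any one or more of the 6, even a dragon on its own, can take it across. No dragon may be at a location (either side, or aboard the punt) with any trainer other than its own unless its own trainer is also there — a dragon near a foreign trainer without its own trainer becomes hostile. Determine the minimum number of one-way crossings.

Counting alone: each trip to the dry ground takes at most 3 across and each return brings at least 1 back, so after t trips out (and t−1 returns) at most 3t − (t−1) of the 6 are across; that first reaches 6 at t = 3, so at least 5 crossings are needed.
The plan below uses exactly 5 crossings, so it is optimal:
1. dragon B and trainer B cross → the dry ground.
2. trainer B crosses ← the marsh camp.
3. trainer A, trainer B, and trainer C cross → the dry ground.
4. dragon B crosses ← the marsh camp.
5. dragon A, dragon B, and dragon C cross → the dry ground.

5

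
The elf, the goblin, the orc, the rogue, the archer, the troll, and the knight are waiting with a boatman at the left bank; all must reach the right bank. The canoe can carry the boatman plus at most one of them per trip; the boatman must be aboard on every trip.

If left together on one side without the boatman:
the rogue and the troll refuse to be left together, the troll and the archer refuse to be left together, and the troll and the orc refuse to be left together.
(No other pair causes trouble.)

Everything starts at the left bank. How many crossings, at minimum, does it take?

impossible

Following every safe sequence of crossings from the start, the most of the 7 that can be at the right bank as the canoe arrives there on crossings 1, 3, 5, 7, 9 is 1, 2, 3, 4, 5 respectively; the best ever achieved is 5 of 7.
From crossing 11 on, no configuration arises that was not already reachable earlier: only 72 distinct safe configurations (who is on which side, and where the canoe is) can ever be reached, none of them has everyone across, and every continuation just revisits them. So no valid plan exists.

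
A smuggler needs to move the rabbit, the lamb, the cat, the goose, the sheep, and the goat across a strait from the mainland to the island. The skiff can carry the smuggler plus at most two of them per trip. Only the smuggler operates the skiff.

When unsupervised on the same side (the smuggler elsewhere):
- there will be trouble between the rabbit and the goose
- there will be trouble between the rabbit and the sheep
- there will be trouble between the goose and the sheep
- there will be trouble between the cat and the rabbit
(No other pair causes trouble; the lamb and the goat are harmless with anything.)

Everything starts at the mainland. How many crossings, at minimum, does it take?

Counting alone: the smuggler can take at most 2 across per trip to the island, so moving all 6 needs at least 3 loaded trips out, with a return between consecutive ones — at least 5 crossings.
The safety rule pushes this higher. Following every safe sequence of crossings, the most of the 6 that can be at the island as the skiff arrives there on crossings 5, 7 is 4, 5 respectively — never all 6.
So no plan with fewer than 9 crossings exists, and this one achieves 9:
1. Smuggler goes to the island with the goose and the rabbit.
2. Smuggler goes back to the mainland with the rabbit.
3. Smuggler goes to the island with the lamb and the rabbit.
4. Smuggler goes back to the mainland with the rabbit.
5. Smuggler goes to the island with the cat and the rabbit.
6. Smuggler goes back to the mainland with the rabbit.
7. Smuggler goes to the island with the goat and the rabbit.
8. Smuggler goes back to the mainland with the rabbit.
9. Smuggler goes to the island with the rabbit and the sheep.

9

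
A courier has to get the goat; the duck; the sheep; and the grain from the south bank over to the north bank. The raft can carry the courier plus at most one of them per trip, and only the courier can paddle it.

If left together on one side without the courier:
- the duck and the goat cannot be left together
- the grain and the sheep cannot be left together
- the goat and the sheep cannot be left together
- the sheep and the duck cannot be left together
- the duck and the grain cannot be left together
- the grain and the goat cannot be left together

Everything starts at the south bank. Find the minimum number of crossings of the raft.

impossible

Whatever the first load, the items left behind include a forbidden pair without the courier. No opening move is safe, so no plan exists.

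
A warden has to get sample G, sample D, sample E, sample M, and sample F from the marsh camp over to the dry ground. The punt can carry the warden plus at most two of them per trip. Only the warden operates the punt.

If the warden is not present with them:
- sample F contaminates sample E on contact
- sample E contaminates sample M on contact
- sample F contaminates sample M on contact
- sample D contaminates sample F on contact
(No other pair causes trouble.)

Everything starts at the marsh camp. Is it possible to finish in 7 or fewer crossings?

Yes

Yes — this plan uses 7 crossings (≤ 7):
1. Warden goes to the dry ground with sample E and sample F.
2. Warden goes back to the marsh camp with sample E.
3. Warden goes to the dry ground with sample E and sample G.
4. Warden goes back to the marsh camp with sample E.
5. Warden goes to the dry ground with sample D and sample E.
6. Warden goes back to the marsh camp with sample F.
7. Warden goes to the dry ground with sample F and sample M.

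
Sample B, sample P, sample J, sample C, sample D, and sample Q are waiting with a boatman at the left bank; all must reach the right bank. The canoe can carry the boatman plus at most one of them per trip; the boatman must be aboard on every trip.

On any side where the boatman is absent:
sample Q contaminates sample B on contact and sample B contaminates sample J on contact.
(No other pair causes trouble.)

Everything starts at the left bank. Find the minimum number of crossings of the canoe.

Counting alone: the boatman can take at most 1 across per trip to the right bank, so moving all 6 needs at least 6 loaded trips out, with a return between consecutive ones — at least 11 crossings.
The safety rule pushes this higher. Following every safe sequence of crossings, the most of the 6 that can be at the right bank as the canoe arrives there on crossing 11 is 5 — never all 6.
So no plan with fewer than 13 crossings exists, and this one achieves 13:
1. Boatman goes to the right bank with sample B.  [the left bank: sample C, sample D, sample J, sample P, sample Q | the right bank: sample B]
2. Boatman goes back to the left bank alone.  [the left bank: sample C, sample D, sample J, sample P, sample Q | the right bank: sample B]
3. Boatman goes to the right bank with sample P.  [the left bank: sample C, sample D, sample J, sample Q | the right bank: sample B, sample P]
4. Boatman goes back to the left bank alone.  [the left bank: sample C, sample D, sample J, sample Q | the right bank: sample B, sample P]
5. Boatman goes to the right bank with sample J.  [the left bank: sample C, sample D, sample Q | the right bank: sample B, sample J, sample P]
6. Boatman goes back to the left bank with sample B.  [the left bank: sample B, sample C, sample D, sample Q | the right bank: sample J, sample P]
7. Boatman goes to the right bank with sample Q.  [the left bank: sample B, sample C, sample D | the right bank: sample J, sample P, sample Q]
8. Boatman goes back to the left bank alone.  [the left bank: sample B, sample C, sample D | the right bank: sample J, sample P, sample Q]
9. Boatman goes to the right bank with sample C.  [the left bank: sample B, sample D | the right bank: sample C, sample J, sample P, sample Q]
10. Boatman goes back to the left bank alone.  [the left bank: sample B, sample D | the right bank: sample C, sample J, sample P, sample Q]
11. Boatman goes to the right bank with sample D.  [the left bank: sample B | the right bank: sample C, sample D, sample J, sample P, sample Q]
12. Boatman goes back to the left bank alone.  [the left bank: sample B | the right bank: sample C, sample D, sample J, sample P, sample Q]
13. Boatman goes to the right bank with sample B.  [the left bank: — | the right bank: sample B, sample C, sample D, sample J, sample P, sample Q]

13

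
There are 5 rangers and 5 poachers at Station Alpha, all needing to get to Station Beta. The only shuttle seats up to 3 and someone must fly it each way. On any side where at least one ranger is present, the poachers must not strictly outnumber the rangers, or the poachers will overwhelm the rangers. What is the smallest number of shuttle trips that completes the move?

11

Counting alone: each trip to Station Beta takes at most 3 across and each return brings at least 1 back, so after t trips out (and t−1 returns) at most 3t − (t−1) of the 10 are across; that first reaches 10 at t = 5, so at least 9 crossings are needed.
The safety rule pushes this higher. Following every safe sequence of crossings, the most of the 10 that can be at Station Beta as the shuttle arrives there on crossing 9 is 9 — never all 10.
So no plan with fewer than 11 crossings exists, and this one achieves 11:
1. 2 poachers → Station Beta.  (Station Alpha: 5R 3P; Station Beta: 0R 2P)
2. 1 poacher ← Station Alpha.  (Station Alpha: 5R 4P; Station Beta: 0R 1P)
3. 3 poachers → Station Beta.  (Station Alpha: 5R 1P; Station Beta: 0R 4P)
4. 1 poacher ← Station Alpha.  (Station Alpha: 5R 2P; Station Beta: 0R 3P)
5. 3 rangers → Station Beta.  (Station Alpha: 2R 2P; Station Beta: 3R 3P)
6. 1 ranger and 1 poacher ← Station Alpha.  (Station Alpha: 3R 3P; Station Beta: 2R 2P)
7. 3 rangers → Station Beta.  (Station Alpha: 0R 3P; Station Beta: 5R 2P)
8. 1 poacher ← Station Alpha.  (Station Alpha: 0R 4P; Station Beta: 5R 1P)
9. 2 poachers → Station Beta.  (Station Alpha: 0R 2P; Station Beta: 5R 3P)
10. 1 poacher ← Station Alpha.  (Station Alpha: 0R 3P; Station Beta: 5R 2P)
11. 3 poachers → Station Beta.  (Station Alpha: 0R 0P; Station Beta: 5R 5P)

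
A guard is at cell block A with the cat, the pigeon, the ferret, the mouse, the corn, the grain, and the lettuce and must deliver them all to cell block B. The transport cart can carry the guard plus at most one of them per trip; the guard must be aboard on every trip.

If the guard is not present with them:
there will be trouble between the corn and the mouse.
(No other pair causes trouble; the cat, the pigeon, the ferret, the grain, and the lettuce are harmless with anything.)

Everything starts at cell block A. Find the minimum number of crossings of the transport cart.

13

Counting alone: the guard can take at most 1 across per trip to cell block B, so moving all 7 needs at least 7 loaded trips out, with a return between consecutive ones — at least 13 crossings.
The plan below uses exactly 13 crossings, so it is optimal:
1. Guard goes to cell block B with the mouse.
2. Guard goes back to cell block A alone.
3. Guard goes to cell block B with the cat.
4. Guard goes back to cell block A alone.
5. Guard goes to cell block B with the pigeon.
6. Guard goes back to cell block A alone.
7. Guard goes to cell block B with the ferret.
8. Guard goes back to cell block A alone.
9. Guard goes to cell block B with the grain.
10. Guard goes back to cell block A alone.
11. Guard goes to cell block B with the lettuce.
12. Guard goes back to cell block A alone.
13. Guard goes to cell block B with the corn.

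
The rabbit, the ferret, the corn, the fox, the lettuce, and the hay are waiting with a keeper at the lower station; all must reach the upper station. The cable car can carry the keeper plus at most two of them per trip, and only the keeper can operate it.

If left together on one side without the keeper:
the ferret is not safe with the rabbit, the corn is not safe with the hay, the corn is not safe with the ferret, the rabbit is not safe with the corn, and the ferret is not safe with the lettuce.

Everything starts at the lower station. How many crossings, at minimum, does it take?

Counting alone: the keeper can take at most 2 across per trip to the upper station, so moving all 6 needs at least 3 loaded trips out, with a return between consecutive ones — at least 5 crossings.
The safety rule pushes this higher. Following every safe sequence of crossings, the most of the 6 that can be at the upper station as the cable car arrives there on crossings 5, 7 is 4, 5 respectively — never all 6.
So no plan with fewer than 9 crossings exists, and this one achieves 9:
1. Keeper goes to the upper station with the corn and the ferret.  [the lower station: the fox, the hay, the lettuce, the rabbit | the upper station: the corn, the ferret]
2. Keeper goes back to the lower station with the ferret.  [the lower station: the ferret, the fox, the hay, the lettuce, the rabbit | the upper station: the corn]
3. Keeper goes to the upper station with the lettuce and the rabbit.  [the lower station: the ferret, the fox, the hay | the upper station: the corn, the lettuce, the rabbit]
4. Keeper goes back to the lower station with the rabbit.  [the lower station: the ferret, the fox, the hay, the rabbit | the upper station: the corn, the lettuce]
5. Keeper goes to the upper station with the fox and the rabbit.  [the lower station: the ferret, the hay | the upper station: the corn, the fox, the lettuce, the rabbit]
6. Keeper goes back to the lower station with the rabbit.  [the lower station: the ferret, the hay, the rabbit | the upper station: the corn, the fox, the lettuce]
7. Keeper goes to the upper station with the hay and the rabbit.  [the lower station: the ferret | the upper station: the corn, the fox, the hay, the lettuce, the rabbit]
8. Keeper goes back to the lower station with the corn.  [the lower station: the corn, the ferret | the upper station: the fox, the hay, the lettuce, the rabbit]
9. Keeper goes to the upper station with the corn and the ferret.  [the lower station: — | the upper station: the corn, the ferret, the fox, the hay, the lettuce, the rabbit]

9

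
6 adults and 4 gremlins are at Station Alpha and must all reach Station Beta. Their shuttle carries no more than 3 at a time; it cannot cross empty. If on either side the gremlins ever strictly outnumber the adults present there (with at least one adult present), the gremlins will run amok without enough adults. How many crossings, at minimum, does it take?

Counting alone: each trip to Station Beta takes at most 3 across and each return brings at least 1 back, so after t trips out (and t−1 returns) at most 3t − (t−1) of the 10 are across; that first reaches 10 at t = 5, so at least 9 crossings are needed.
The plan below uses exactly 9 crossings, so it is optimal:
1. 2 gremlins → Station Beta.  (Station Alpha: 6A 2G; Station Beta: 0A 2G)
2. 1 gremlin ← Station Alpha.  (Station Alpha: 6A 3G; Station Beta: 0A 1G)
3. 3 gremlins → Station Beta.  (Station Alpha: 6A 0G; Station Beta: 0A 4G)
4. 1 gremlin ← Station Alpha.  (Station Alpha: 6A 1G; Station Beta: 0A 3G)
5. 3 adults → Station Beta.  (Station Alpha: 3A 1G; Station Beta: 3A 3G)
6. 1 gremlin ← Station Alpha.  (Station Alpha: 3A 2G; Station Beta: 3A 2G)
7. 1 adult and 2 gremlins → Station Beta.  (Station Alpha: 2A 0G; Station Beta: 4A 4G)
8. 1 gremlin ← Station Alpha.  (Station Alpha: 2A 1G; Station Beta: 4A 3G)
9. 2 adults and 1 gremlin → Station Beta.  (Station Alpha: 0A 0G; Station Beta: 6A 4G)

9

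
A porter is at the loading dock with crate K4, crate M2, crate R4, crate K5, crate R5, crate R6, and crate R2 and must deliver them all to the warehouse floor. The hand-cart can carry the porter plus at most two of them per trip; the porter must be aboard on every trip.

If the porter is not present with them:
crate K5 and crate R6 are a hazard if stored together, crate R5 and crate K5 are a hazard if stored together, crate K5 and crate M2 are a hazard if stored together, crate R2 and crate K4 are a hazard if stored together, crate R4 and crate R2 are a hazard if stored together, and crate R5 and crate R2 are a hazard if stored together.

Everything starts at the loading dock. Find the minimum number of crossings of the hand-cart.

Counting alone: the porter can take at most 2 across per trip to the warehouse floor, so moving all 7 needs at least 4 loaded trips out, with a return between consecutive ones — at least 7 crossings.
The safety rule pushes this higher. Following every safe sequence of crossings, the most of the 7 that can be at the warehouse floor as the hand-cart arrives there on crossing 7 is 6 — never all 7.
So no plan with fewer than 9 crossings exists, and this one achieves 9:
1. Porter goes to the warehouse floor with crate K5 and crate R2.
2. Porter goes back to the loading dock alone.
3. Porter goes to the warehouse floor with crate K4.
4. Porter goes back to the loading dock with crate R2.
5. Porter goes to the warehouse floor with crate R4 and crate R5.
6. Porter goes back to the loading dock with crate K5.
7. Porter goes to the warehouse floor with crate M2 and crate R6.
8. Porter goes back to the loading dock alone.
9. Porter goes to the warehouse floor with crate K5 and crate R2.

9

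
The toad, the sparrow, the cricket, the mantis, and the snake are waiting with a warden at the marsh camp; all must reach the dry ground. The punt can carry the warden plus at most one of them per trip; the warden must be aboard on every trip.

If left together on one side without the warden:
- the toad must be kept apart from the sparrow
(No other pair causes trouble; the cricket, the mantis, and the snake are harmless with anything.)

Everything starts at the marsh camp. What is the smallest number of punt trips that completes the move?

Counting alone: the warden can take at most 1 across per trip to the dry ground, so moving all 5 needs at least 5 loaded trips out, with a return between consecutive ones — at least 9 crossings.
The plan below uses exactly 9 crossings, so it is optimal:
1. Warden goes to the dry ground with the toad.
2. Warden goes back to the marsh camp alone.
3. Warden goes to the dry ground with the cricket.
4. Warden goes back to the marsh camp alone.
5. Warden goes to the dry ground with the mantis.
6. Warden goes back to the marsh camp alone.
7. Warden goes to the dry ground with the snake.
8. Warden goes back to the marsh camp alone.
9. Warden goes to the dry ground with the sparrow.

9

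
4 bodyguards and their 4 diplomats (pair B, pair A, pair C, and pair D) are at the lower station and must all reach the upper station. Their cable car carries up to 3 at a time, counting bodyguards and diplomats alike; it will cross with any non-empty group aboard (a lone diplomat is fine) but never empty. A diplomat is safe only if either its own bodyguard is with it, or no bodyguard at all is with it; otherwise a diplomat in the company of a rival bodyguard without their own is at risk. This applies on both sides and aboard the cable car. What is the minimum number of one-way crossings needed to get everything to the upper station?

9

Counting alone: each trip to the upper station takes at most 3 across and each return brings at least 1 back, so after t trips out (and t−1 returns) at most 3t − (t−1) of the 8 are across; that first reaches 8 at t = 4, so at least 7 crossings are needed.
The safety rule pushes this higher. Following every safe sequence of crossings, the most of the 8 that can be at the upper station as the cable car arrives there on crossing 7 is 7 — never all 8.
So no plan with fewer than 9 crossings exists, and this one achieves 9:
1. bodyguard B and diplomat B cross → the upper station.
2. bodyguard B crosses ← the lower station.
3. bodyguard A, bodyguard B, and diplomat A cross → the upper station.
4. bodyguard B and diplomat B cross ← the lower station.
5. bodyguard B, bodyguard C, and bodyguard D cross → the upper station.
6. diplomat A crosses ← the lower station.
7. diplomat A and diplomat B cross → the upper station.
8. diplomat B crosses ← the lower station.
9. diplomat B, diplomat C, and diplomat D cross → the upper station.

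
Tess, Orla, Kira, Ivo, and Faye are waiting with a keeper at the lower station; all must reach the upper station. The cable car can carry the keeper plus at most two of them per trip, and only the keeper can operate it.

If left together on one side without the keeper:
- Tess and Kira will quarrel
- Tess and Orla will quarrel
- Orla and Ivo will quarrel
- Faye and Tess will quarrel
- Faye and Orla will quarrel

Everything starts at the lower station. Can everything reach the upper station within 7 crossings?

Yes — this plan uses 7 crossings (≤ 7):
1. Keeper goes to the upper station with Orla and Tess.  [the lower station: Faye, Ivo, Kira | the upper station: Orla, Tess]
2. Keeper goes back to the lower station with Tess.  [the lower station: Faye, Ivo, Kira, Tess | the upper station: Orla]
3. Keeper goes to the upper station with Kira and Tess.  [the lower station: Faye, Ivo | the upper station: Kira, Orla, Tess]
4. Keeper goes back to the lower station with Tess.  [the lower station: Faye, Ivo, Tess | the upper station: Kira, Orla]
5. Keeper goes to the upper station with Faye and Ivo.  [the lower station: Tess | the upper station: Faye, Ivo, Kira, Orla]
6. Keeper goes back to the lower station with Orla.  [the lower station: Orla, Tess | the upper station: Faye, Ivo, Kira]
7. Keeper goes to the upper station with Orla and Tess.  [the lower station: — | the upper station: Faye, Ivo, Kira, Orla, Tess]

Yes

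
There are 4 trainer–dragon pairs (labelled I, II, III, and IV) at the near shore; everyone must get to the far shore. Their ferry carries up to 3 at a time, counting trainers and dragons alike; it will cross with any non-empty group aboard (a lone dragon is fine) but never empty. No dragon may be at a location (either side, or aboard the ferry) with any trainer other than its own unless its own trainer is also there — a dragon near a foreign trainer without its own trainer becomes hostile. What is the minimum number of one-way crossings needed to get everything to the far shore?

Counting alone: each trip to the far shore takes at most 3 across and each return brings at least 1 back, so after t trips out (and t−1 returns) at most 3t − (t−1) of the 8 are across; that first reaches 8 at t = 4, so at least 7 crossings are needed.
The safety rule pushes this higher. Following every safe sequence of crossings, the most of the 8 that can be at the far shore as the ferry arrives there on crossing 7 is 7 — never all 8.
So no plan with fewer than 9 crossings exists, and this one achieves 9:
1. dragon I and trainer I cross → the far shore.
2. trainer I crosses ← the near shore.
3. dragon II, trainer I, and trainer II cross → the far shore.
4. dragon I and trainer I cross ← the near shore.
5. trainer I, trainer III, and trainer IV cross → the far shore.
6. dragon II crosses ← the near shore.
7. dragon I and dragon II cross → the far shore.
8. dragon I crosses ← the near shore.
9. dragon I, dragon III, and dragon IV cross → the far shore.

9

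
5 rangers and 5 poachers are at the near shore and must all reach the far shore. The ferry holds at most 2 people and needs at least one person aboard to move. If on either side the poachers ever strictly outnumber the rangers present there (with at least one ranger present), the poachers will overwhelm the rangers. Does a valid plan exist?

Following every safe sequence of crossings from the start, the most of the 10 that can be at the far shore as the ferry arrives there on crossings 1, 3, 5, 7 is 2, 3, 4, 5 respectively; the best ever achieved is 5 of 10.
From crossing 9 on, no configuration arises that was not already reachable earlier: only 13 distinct safe configurations (who is on which side, and where the ferry is) can ever be reached, none of them has everyone across, and every continuation just revisits them. They are: 0 rangers + 0 poachers across (ferry back at the start); 0 rangers + 1 poacher across (ferry there); 0 rangers + 1 poacher across (ferry back at the start); 0 rangers + 2 poachers across (ferry there); 0 rangers + 2 poachers across (ferry back at the start); 0 rangers + 3 poachers across (ferry there); 0 rangers + 3 poachers across (ferry back at the start); 0 rangers + 4 poachers across (ferry there); 0 rangers + 4 poachers across (ferry back at the start); 0 rangers + 5 poachers across (ferry there); 1 ranger + 1 poacher across (ferry there); 1 ranger + 1 poacher across (ferry back at the start); 2 rangers + 2 poachers across (ferry there). So no valid plan exists.

No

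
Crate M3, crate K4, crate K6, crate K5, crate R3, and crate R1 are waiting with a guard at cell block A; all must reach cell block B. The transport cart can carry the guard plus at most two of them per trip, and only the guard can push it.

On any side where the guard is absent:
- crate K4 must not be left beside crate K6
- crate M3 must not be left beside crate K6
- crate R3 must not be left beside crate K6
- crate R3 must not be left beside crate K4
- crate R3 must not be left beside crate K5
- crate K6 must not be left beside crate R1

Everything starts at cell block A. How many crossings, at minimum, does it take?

9

Counting alone: the guard can take at most 2 across per trip to cell block B, so moving all 6 needs at least 3 loaded trips out, with a return between consecutive ones — at least 5 crossings.
The safety rule pushes this higher. Following every safe sequence of crossings, the most of the 6 that can be at cell block B as the transport cart arrives there on crossings 5, 7 is 4, 5 respectively — never all 6.
So no plan with fewer than 9 crossings exists, and this one achieves 9:
1. Guard goes to cell block B with crate K6 and crate R3.  [cell block A: crate K4, crate K5, crate M3, crate R1 | cell block B: crate K6, crate R3]
2. Guard goes back to cell block A with crate K6.  [cell block A: crate K4, crate K5, crate K6, crate M3, crate R1 | cell block B: crate R3]
3. Guard goes to cell block B with crate K6 and crate M3.  [cell block A: crate K4, crate K5, crate R1 | cell block B: crate K6, crate M3, crate R3]
4. Guard goes back to cell block A with crate K6.  [cell block A: crate K4, crate K5, crate K6, crate R1 | cell block B: crate M3, crate R3]
5. Guard goes to cell block B with crate K4 and crate R1.  [cell block A: crate K5, crate K6 | cell block B: crate K4, crate M3, crate R1, crate R3]
6. Guard goes back to cell block A with crate K4.  [cell block A: crate K4, crate K5, crate K6 | cell block B: crate M3, crate R1, crate R3]
7. Guard goes to cell block B with crate K4 and crate K5.  [cell block A: crate K6 | cell block B: crate K4, crate K5, crate M3, crate R1, crate R3]
8. Guard goes back to cell block A with crate R3.  [cell block A: crate K6, crate R3 | cell block B: crate K4, crate K5, crate M3, crate R1]
9. Guard goes to cell block B with crate K6 and crate R3.  [cell block A: — | cell block B: crate K4, crate K5, crate K6, crate M3, crate R1, crate R3]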